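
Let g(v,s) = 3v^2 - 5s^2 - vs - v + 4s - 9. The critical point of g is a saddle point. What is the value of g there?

-510/61

∂g/∂v = 6v - s - 1 = 0 and ∂g/∂s = -v - 10s + 4 = 0, so (v, s) = (14/61, 23/61).
The Hessian has g_{vv} = 6, g_{ss} = -10, g_{vs} = -1, giving D = -61 < 0, so the point is a saddle point.
g(14/61, 23/61) = -510/61.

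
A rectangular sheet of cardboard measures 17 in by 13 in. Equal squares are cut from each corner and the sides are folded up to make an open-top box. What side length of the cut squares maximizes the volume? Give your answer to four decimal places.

With cut size x, the volume is V(x) = x(17 − 2x)(13 − 2x) for 0 < x < 6.5.
V'(x) = 12x^2 − 120x + 221. Setting V'(x) = 0 gives x ≈ 2.4342 (the root in (0, 6.5)).
V''(x) = 24x − 120 is negative there, so this is the maximum; V ≈ 240.1322.

2.4342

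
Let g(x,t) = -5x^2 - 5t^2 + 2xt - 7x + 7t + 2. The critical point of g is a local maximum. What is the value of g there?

73/12

∂g/∂x = -10x + 2t - 7 = 0 and ∂g/∂t = 2x - 10t + 7 = 0, so (x, t) = (-7/12, 7/12).
The Hessian has g_{xx} = -10, g_{tt} = -10, g_{xt} = 2, giving D = 96 > 0 with g_{xx} < 0, so the point is a local maximum.
g(-7/12, 7/12) = 73/12.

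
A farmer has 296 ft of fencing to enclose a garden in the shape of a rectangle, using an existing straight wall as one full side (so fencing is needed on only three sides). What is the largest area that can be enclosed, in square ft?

Let the sides perpendicular to the wall have length x and the parallel side y, so 2x + y = 296 and the area is A = xy = x(296 − 2x).
A'(x) = 296 − 4x = 0 gives x = 74, and A''(x) = −4 < 0 confirms a maximum.
Then y = 296 − 2·74 = 148 and A = 10952.

10952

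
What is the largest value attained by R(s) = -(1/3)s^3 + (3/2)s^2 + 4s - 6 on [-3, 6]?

Differentiating, R'(s) = -s^2 + 3s + 4; which vanishes at s = -1 and s = 4.
Candidates: R(-3) = 9/2,  R(-1) = -49/6,  R(4) = 38/3,  R(6) = 0.
So the maximum is R(4) = 38/3.

38/3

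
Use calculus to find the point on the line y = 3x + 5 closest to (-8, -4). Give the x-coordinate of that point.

-7/2

Minimize D(x)^2 = (x + 8)^2 + (3x + 9)^2.
d/dx[D^2] = 2(x + 8) + 2·3·(3x + 9) = 0 ⇒ x = -7/2.
Then y = -11/2 and the distance is √(45/2) ≈ 4.7434.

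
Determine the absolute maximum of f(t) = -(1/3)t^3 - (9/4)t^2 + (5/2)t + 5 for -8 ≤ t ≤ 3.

35/3

f'(t) = -t^2 - (9/2)t + 5/2, which vanishes at t = -5 and t = 1/2.
Candidates: f(-8) = 35/3; f(-5) = -265/12; f(1/2) = 271/48; f(3) = -67/4.
The maximum over the interval is 35/3, attained at t = -8.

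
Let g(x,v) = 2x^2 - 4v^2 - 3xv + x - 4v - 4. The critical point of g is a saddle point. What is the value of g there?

∂g/∂x = 4x - 3v + 1 = 0 and ∂g/∂v = -3x - 8v - 4 = 0, so (x, v) = (-20/41, -13/41).
The Hessian has g_{xx} = 4, g_{vv} = -8, g_{xv} = -3, giving D = -41 < 0, so the point is a saddle point.
g(-20/41, -13/41) = -148/41.

-148/41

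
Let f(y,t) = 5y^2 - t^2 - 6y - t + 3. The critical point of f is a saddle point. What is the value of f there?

∂f/∂y = 10y - 6 = 0 and ∂f/∂t = -2t - 1 = 0, so (y, t) = (3/5, -1/2).
The Hessian has f_{yy} = 10, f_{tt} = -2, f_{yt} = 0, giving D = -20 < 0, so the point is a saddle point.
f(3/5, -1/2) = 29/20.

29/20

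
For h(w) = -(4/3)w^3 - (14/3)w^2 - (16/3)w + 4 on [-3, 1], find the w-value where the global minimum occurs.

1

The derivative is -4w^2 - (28/3)w - 16/3, which vanishes at w = -4/3 and w = -1.
Candidates: h(-3) = 14; h(-4/3) = 484/81; h(-1) = 6; h(1) = -22/3.
The minimum over the interval is -22/3, attained at w = 1.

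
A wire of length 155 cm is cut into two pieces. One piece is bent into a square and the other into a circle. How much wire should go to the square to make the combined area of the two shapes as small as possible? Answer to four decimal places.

86.8154

Let x be the length used for the square. Square side x/4; circle radius (155−x)/(2π).
A(x) = (x/4)² + π·((155−x)/(2π))² = x²/16 + (155−x)²/(4π) for 0 ≤ x ≤ 155. A'(x) = x/8 − (155−x)/(2π) = 0 gives x = 4·155/(π+4) ≈ 86.8154.
A'' = 1/8 + 1/(2π) > 0, so this gives the minimum combined area; x ≈ 86.8154 cm to the square.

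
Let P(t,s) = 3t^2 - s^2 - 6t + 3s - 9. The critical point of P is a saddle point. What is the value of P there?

-39/4

∂P/∂t = 6t - 6 = 0 and ∂P/∂s = -2s + 3 = 0, so (t, s) = (1, 3/2).
The Hessian has P_{tt} = 6, P_{ss} = -2, P_{ts} = 0, giving D = -12 < 0, so the point is a saddle point.
P(1, 3/2) = -39/4.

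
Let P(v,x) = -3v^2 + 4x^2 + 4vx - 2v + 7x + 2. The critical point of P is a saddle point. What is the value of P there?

∂P/∂v = -6v + 4x - 2 = 0 and ∂P/∂x = 4v + 8x + 7 = 0, so (v, x) = (-11/16, -17/32).
The Hessian has P_{vv} = -6, P_{xx} = 8, P_{vx} = 4, giving D = -64 < 0, so the point is a saddle point.
P(-11/16, -17/32) = 53/64.

53/64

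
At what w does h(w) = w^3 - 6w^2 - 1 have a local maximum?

h'(w) = 3w^2 - 12w = 0 at w = 0, 4.
Since h''(w) = 6w - 12, we get h''(0) = -12 < 0 ⇒ local maximum; h''(4) = 12 > 0 ⇒ local minimum.
The local maximum is h(0) = -1.

0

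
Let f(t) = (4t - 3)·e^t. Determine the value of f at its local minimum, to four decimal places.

-3.1152

Differentiating with the product rule gives f'(t) = (4t + 1)·e^t. Since e^t > 0, the only critical point is t = -1/4.
f''(-1/4) has the same sign as 4 > 0, so this is a local minimum.
f(-1/4) = (-4)·e^(-1/4) ≈ -3.1152.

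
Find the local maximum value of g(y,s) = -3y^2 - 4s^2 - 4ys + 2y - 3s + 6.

∂g/∂y = -6y - 4s + 2 = 0 and ∂g/∂s = -4y - 8s - 3 = 0, so (y, s) = (7/8, -13/16).
The Hessian has g_{yy} = -6, g_{ss} = -8, g_{ys} = -4, giving D = 32 > 0 with g_{yy} < 0, so the point is a local maximum.
g(7/8, -13/16) = 259/32.

259/32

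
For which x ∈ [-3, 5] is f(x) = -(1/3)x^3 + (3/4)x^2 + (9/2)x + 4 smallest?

f'(x) = -x^2 + (3/2)x + 9/2, which vanishes at x = -3/2 and x = 3.
Candidates: f(-3) = 25/4,  f(-3/2) = 1/16,  f(3) = 61/4,  f(5) = 43/12.
The minimum over the interval is 1/16, attained at x = -3/2.

-3/2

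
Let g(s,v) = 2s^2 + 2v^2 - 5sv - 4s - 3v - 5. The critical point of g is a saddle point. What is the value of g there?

∂g/∂s = 4s - 5v - 4 = 0 and ∂g/∂v = -5s + 4v - 3 = 0, so (s, v) = (-31/9, -32/9).
The Hessian has g_{ss} = 4, g_{vv} = 4, g_{sv} = -5, giving D = -9 < 0, so the point is a saddle point.
g(-31/9, -32/9) = 65/9.

65/9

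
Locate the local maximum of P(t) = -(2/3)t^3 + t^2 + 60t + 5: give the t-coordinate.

P'(t) = -2t^2 + 2t + 60. Setting P'(t) = 0 gives t ∈ {-5, 6}.
Second-derivative test with P''(t) = -4t + 2: P''(-5) = 22 > 0 ⇒ local minimum; P''(6) = -22 < 0 ⇒ local maximum.
The local maximum is P(6) = 257.

6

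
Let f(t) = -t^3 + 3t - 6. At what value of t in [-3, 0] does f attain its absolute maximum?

-3

f'(t) = -3t^2 + 3, whose only zero in [-3, 0] is t = -1.
Evaluating at the critical points and endpoints: f(-3) = 12,  f(-1) = -8,  f(0) = -6.
So the maximum is f(-3) = 12.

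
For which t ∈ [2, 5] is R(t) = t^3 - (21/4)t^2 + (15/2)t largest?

5

R'(t) = 3t^2 - (21/2)t + 15/2, whose only zero in [2, 5] is t = 5/2.
Candidates: R(2) = 2; R(5/2) = 25/16; R(5) = 125/4.
So the maximum is R(5) = 125/4.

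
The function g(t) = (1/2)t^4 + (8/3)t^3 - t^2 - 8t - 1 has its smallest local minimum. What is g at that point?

Critical points: g'(t) = 2t^3 + 8t^2 - 2t - 8 vanishes at t = -4, -1, 1.
g''(t) = 6t^2 + 16t - 2. g''(-4) = 30 > 0 ⇒ local minimum; g''(-1) = -12 < 0 ⇒ local maximum; g''(1) = 20 > 0 ⇒ local minimum.
Thus g has its smallest local minimum at t = -4, with value -83/3.

-83/3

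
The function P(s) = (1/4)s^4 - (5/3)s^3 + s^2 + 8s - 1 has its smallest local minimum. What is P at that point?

P'(s) = s^3 - 5s^2 + 2s + 8. Setting P'(s) = 0 gives s ∈ {-1, 2, 4}.
P''(s) = 3s^2 - 10s + 2. P''(-1) = 15 > 0 ⇒ local minimum; P''(2) = -6 < 0 ⇒ local maximum; P''(4) = 10 > 0 ⇒ local minimum.
The smallest local minimum is P(-1) = -73/12.

-73/12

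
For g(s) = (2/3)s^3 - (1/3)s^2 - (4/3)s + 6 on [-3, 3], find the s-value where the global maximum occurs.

The derivative is 2s^2 - (2/3)s - 4/3, which vanishes at s = -2/3 and s = 1.
Candidates: g(-3) = -11; g(-2/3) = 530/81; g(1) = 5; g(3) = 17.
So the maximum is g(3) = 17.

3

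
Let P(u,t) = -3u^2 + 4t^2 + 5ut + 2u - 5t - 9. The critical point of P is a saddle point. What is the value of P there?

∂P/∂u = -6u + 5t + 2 = 0 and ∂P/∂t = 5u + 8t - 5 = 0, so (u, t) = (41/73, 20/73).
The Hessian has P_{uu} = -6, P_{tt} = 8, P_{ut} = 5, giving D = -73 < 0, so the point is a saddle point.
P(41/73, 20/73) = -666/73.

-666/73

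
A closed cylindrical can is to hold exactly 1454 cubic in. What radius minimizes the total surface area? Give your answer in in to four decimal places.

With radius r and height h, πr²h = 1454 so h = 1454/(πr²), and S(r) = 2πr² + 2πrh = 2πr² + 2·1454/r.
S'(r) = 4πr − 2·1454/r² = 0 ⇒ r³ = 1454/(2π), so r ≈ 6.1394 and h = 2r ≈ 12.2789.
S''(r) = 4π + 4·1454/r³ > 0, so this is the minimum; S ≈ 710.4892.

6.1394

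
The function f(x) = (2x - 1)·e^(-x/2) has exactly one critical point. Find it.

5/2

By the product rule, f'(x) = (-x + 5/2)·e^(-x/2). Since e^(-x/2) > 0, the only critical point is x = 5/2.
f''(5/2) has the same sign as -1 < 0, so this is a local maximum.
f(5/2) = (4)·e^(-5/4) ≈ 1.1460.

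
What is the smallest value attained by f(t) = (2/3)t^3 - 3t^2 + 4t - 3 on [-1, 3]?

The derivative is 2t^2 - 6t + 4, which vanishes at t = 1 and t = 2.
Compare values at every candidate in [-1, 3]: f(-1) = -32/3,  f(1) = -4/3,  f(2) = -5/3,  f(3) = 0.
Hence the absolute minimum is -32/3 at t = -1.

-32/3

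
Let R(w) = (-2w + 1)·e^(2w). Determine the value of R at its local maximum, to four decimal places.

1.0000

Differentiating with the product rule gives R'(w) = (-4w)·e^(2w). Since e^(2w) > 0, the only critical point is w = 0.
R''(0) has the same sign as -4 < 0, so this is a local maximum.
R(0) = (1)·e^(0) ≈ 1.0000.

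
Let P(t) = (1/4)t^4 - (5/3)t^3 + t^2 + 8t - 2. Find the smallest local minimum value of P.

-85/12

Critical points: P'(t) = t^3 - 5t^2 + 2t + 8 vanishes at t = -1, 2, 4.
Since P''(t) = 3t^2 - 10t + 2, we get P''(-1) = 15 > 0 ⇒ local minimum; P''(2) = -6 < 0 ⇒ local maximum; P''(4) = 10 > 0 ⇒ local minimum.
Thus P has its smallest local minimum at t = -1, with value -85/12.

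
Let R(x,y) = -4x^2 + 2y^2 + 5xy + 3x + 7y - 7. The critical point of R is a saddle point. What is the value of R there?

-682/57

∂R/∂x = -8x + 5y + 3 = 0 and ∂R/∂y = 5x + 4y + 7 = 0, so (x, y) = (-23/57, -71/57).
The Hessian has R_{xx} = -8, R_{yy} = 4, R_{xy} = 5, giving D = -57 < 0, so the point is a saddle point.
R(-23/57, -71/57) = -682/57.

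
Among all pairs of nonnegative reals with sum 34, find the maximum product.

289

With x + y = 34, the product is P(x) = x(34 − x).
P'(x) = 34 − 2x = 0 gives x = 17; P'' = −2 < 0, so this is the maximum.
P = 17·17 = 289.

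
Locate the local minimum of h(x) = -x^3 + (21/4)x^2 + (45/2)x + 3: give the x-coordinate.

-3/2

h'(x) = -3x^2 + (21/2)x + 45/2 = 0 at x = -3/2, 5.
h''(x) = -6x + 21/2. h''(-3/2) = 39/2 > 0 ⇒ local minimum; h''(5) = -39/2 < 0 ⇒ local maximum.
The local minimum is h(-3/2) = -249/16.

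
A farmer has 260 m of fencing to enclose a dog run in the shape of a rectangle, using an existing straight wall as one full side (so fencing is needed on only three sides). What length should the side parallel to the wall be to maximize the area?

130

Let the sides perpendicular to the wall have length x and the parallel side y, so 2x + y = 260 and the area is A = xy = x(260 − 2x).
A'(x) = 260 − 4x = 0 gives x = 65, and A''(x) = −4 < 0 confirms a maximum.
Then y = 260 − 2·65 = 130 and A = 8450.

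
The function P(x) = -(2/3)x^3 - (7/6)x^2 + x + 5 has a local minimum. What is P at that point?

Critical points: P'(x) = -2x^2 - (7/3)x + 1 vanishes at x = -3/2, 1/3.
P''(x) = -4x - 7/3. P''(-3/2) = 11/3 > 0 ⇒ local minimum; P''(1/3) = -11/3 < 0 ⇒ local maximum.
Thus P has its local minimum at x = -3/2, with value 25/8.

25/8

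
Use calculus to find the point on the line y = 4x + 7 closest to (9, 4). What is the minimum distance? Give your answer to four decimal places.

9.4589

Minimize D(x)^2 = (x - 9)^2 + (4x + 3)^2.
d/dx[D^2] = 2(x - 9) + 2·4·(4x + 3) = 0 ⇒ x = -3/17.
Then y = 107/17 and the distance is √(1521/17) ≈ 9.4589.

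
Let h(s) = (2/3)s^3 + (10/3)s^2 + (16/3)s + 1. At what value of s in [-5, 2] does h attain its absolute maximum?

2

The derivative is 2s^2 + (20/3)s + 16/3, which vanishes at s = -2 and s = -4/3.
Candidates: h(-5) = -77/3; h(-2) = -5/3; h(-4/3) = -143/81; h(2) = 91/3.
So the maximum is h(2) = 91/3.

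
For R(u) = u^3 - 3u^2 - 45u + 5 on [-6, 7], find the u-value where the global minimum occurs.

Differentiating, R'(u) = 3u^2 - 6u - 45; which vanishes at u = -3 and u = 5.
Compare values at every candidate in [-6, 7]: R(-6) = -49,  R(-3) = 86,  R(5) = -170,  R(7) = -114.
Hence the absolute minimum is -170 at u = 5.

5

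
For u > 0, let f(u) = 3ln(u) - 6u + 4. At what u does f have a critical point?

1/2

f'(u) = 3/u − 6 = 0 gives u = 1/2.
f''(u) = -3/u², which is negative for u > 0, so this is a local maximum.
f(1/2) = 3·ln(1/2) - 3 + 4 ≈ -1.0794.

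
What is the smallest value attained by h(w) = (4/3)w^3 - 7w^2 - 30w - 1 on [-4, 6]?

-478/3

Differentiating, h'(w) = 4w^2 - 14w - 30; which vanishes at w = -3/2 and w = 5.
Compare values at every candidate in [-4, 6]: h(-4) = -235/3; h(-3/2) = 95/4; h(5) = -478/3; h(6) = -145.
The minimum over the interval is -478/3, attained at w = 5.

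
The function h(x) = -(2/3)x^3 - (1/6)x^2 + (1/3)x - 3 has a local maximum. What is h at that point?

h'(x) = -2x^2 - (1/3)x + 1/3 = 0 at x = -1/2, 1/3.
Since h''(x) = -4x - 1/3, we get h''(-1/2) = 5/3 > 0 ⇒ local minimum; h''(1/3) = -5/3 < 0 ⇒ local maximum.
The local maximum is h(1/3) = -475/162.

-475/162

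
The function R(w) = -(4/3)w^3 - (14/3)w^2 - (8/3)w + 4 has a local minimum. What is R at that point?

R'(w) = -4w^2 - (28/3)w - 8/3. Setting R'(w) = 0 gives w ∈ {-2, -1/3}.
Since R''(w) = -8w - 28/3, we get R''(-2) = 20/3 > 0 ⇒ local minimum; R''(-1/3) = -20/3 < 0 ⇒ local maximum.
So the local minimum value is R(-2) = 4/3.

4/3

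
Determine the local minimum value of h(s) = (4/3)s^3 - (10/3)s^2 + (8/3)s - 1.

-1/3

h'(s) = 4s^2 - (20/3)s + 8/3. Setting h'(s) = 0 gives s ∈ {2/3, 1}.
h''(s) = 8s - 20/3. h''(2/3) = -4/3 < 0 ⇒ local maximum; h''(1) = 4/3 > 0 ⇒ local minimum.
So the local minimum value is h(1) = -1/3.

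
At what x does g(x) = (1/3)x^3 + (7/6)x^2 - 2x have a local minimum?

Critical points: g'(x) = x^2 + (7/3)x - 2 vanishes at x = -3, 2/3.
Since g''(x) = 2x + 7/3, we get g''(-3) = -11/3 < 0 ⇒ local maximum; g''(2/3) = 11/3 > 0 ⇒ local minimum.
So the local minimum value is g(2/3) = -58/81.

2/3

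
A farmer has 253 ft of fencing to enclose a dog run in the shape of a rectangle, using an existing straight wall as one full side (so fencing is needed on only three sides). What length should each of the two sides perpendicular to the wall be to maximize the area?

253/4

Let the sides perpendicular to the wall have length x and the parallel side y, so 2x + y = 253 and the area is A = xy = x(253 − 2x).
A'(x) = 253 − 4x = 0 gives x = 253/4, and A''(x) = −4 < 0 confirms a maximum.
Then y = 253 − 2·253/4 = 253/2 and A = 64009/8.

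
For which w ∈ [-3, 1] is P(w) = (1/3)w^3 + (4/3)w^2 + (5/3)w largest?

P'(w) = w^2 + (8/3)w + 5/3, which vanishes at w = -5/3 and w = -1.
Candidates: P(-3) = -2, P(-5/3) = -50/81, P(-1) = -2/3, P(1) = 10/3.
Hence the absolute maximum is 10/3 at w = 1.

1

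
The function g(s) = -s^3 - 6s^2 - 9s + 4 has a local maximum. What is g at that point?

Critical points: g'(s) = -3s^2 - 12s - 9 vanishes at s = -3, -1.
Second-derivative test with g''(s) = -6s - 12: g''(-3) = 6 > 0 ⇒ local minimum; g''(-1) = -6 < 0 ⇒ local maximum.
So the local maximum value is g(-1) = 8.

8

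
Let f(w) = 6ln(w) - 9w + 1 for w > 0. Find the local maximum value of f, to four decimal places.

-7.4328

f'(w) = 6/w − 9 = 0 gives w = 2/3.
f''(w) = -6/w², which is negative for w > 0, so this is a local maximum.
f(2/3) = 6·ln(2/3) - 6 + 1 ≈ -7.4328.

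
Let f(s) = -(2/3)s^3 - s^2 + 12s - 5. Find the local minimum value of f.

Critical points: f'(s) = -2s^2 - 2s + 12 vanishes at s = -3, 2.
Since f''(s) = -4s - 2, we get f''(-3) = 10 > 0 ⇒ local minimum; f''(2) = -10 < 0 ⇒ local maximum.
The local minimum is f(-3) = -32.

-32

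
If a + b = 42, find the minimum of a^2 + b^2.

882

With a + b = 42, a^2 + b^2 = a^2 + (42 − a)^2.
The derivative 2a − 2(42 − a) = 4a − 84 vanishes at a = 21; second derivative 4 > 0, a minimum.
The minimum is 2·(21)^2 = 882.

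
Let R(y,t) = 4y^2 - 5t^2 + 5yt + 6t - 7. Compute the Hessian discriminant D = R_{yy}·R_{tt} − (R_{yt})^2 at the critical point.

∂R/∂y = 8y + 5t = 0 and ∂R/∂t = 5y - 10t + 6 = 0, so (y, t) = (-2/7, 16/35).
The Hessian has R_{yy} = 8, R_{tt} = -10, R_{yt} = 5, giving D = -105 < 0, so the point is a saddle point.
D = (8)·(-10) − (5)^2 = -105.

-105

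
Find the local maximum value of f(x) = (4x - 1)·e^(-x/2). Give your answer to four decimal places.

f'(x) = 4·e^(-x/2) + (4x - 1)·(-1/2)·e^(-x/2) = (-2x + 9/2)·e^(-x/2). Since e^(-x/2) > 0, the only critical point is x = 9/4.
f''(9/4) has the same sign as -2 < 0, so this is a local maximum.
f(9/4) = (8)·e^(-9/8) ≈ 2.5972.

2.5972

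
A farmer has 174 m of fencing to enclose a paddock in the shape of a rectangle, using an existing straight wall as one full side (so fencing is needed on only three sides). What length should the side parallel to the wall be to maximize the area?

Let the sides perpendicular to the wall have length x and the parallel side y, so 2x + y = 174 and the area is A = xy = x(174 − 2x).
A'(x) = 174 − 4x = 0 gives x = 87/2, and A''(x) = −4 < 0 confirms a maximum.
Then y = 174 − 2·87/2 = 87 and A = 7569/2.

87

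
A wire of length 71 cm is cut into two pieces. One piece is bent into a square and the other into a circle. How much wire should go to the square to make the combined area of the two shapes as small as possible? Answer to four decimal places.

Let x be the length used for the square. Square side x/4; circle radius (71−x)/(2π).
A(x) = (x/4)² + π·((71−x)/(2π))² = x²/16 + (71−x)²/(4π) for 0 ≤ x ≤ 71. A'(x) = x/8 − (71−x)/(2π) = 0 gives x = 4·71/(π+4) ≈ 39.7670.
A'' = 1/8 + 1/(2π) > 0, so this gives the minimum combined area; x ≈ 39.7670 cm to the square.

39.7670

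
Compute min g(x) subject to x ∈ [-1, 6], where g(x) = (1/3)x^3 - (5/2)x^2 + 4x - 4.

-65/6

The derivative is x^2 - 5x + 4, which vanishes at x = 1 and x = 4.
Candidates: g(-1) = -65/6; g(1) = -13/6; g(4) = -20/3; g(6) = 2.
Hence the absolute minimum is -65/6 at x = -1.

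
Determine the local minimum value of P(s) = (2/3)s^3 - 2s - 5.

-19/3

Critical points: P'(s) = 2s^2 - 2 vanishes at s = -1, 1.
P''(s) = 4s. P''(-1) = -4 < 0 ⇒ local maximum; P''(1) = 4 > 0 ⇒ local minimum.
Thus P has its local minimum at s = 1, with value -19/3.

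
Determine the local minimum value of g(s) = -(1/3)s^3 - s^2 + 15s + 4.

-163/3

g'(s) = -s^2 - 2s + 15 = 0 at s = -5, 3.
Second-derivative test with g''(s) = -2s - 2: g''(-5) = 8 > 0 ⇒ local minimum; g''(3) = -8 < 0 ⇒ local maximum.
So the local minimum value is g(-5) = -163/3.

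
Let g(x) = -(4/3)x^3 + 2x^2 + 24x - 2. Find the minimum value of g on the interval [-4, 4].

-94/3

The derivative is -4x^2 + 4x + 24, which vanishes at x = -2 and x = 3.
Compare values at every candidate in [-4, 4]: g(-4) = 58/3; g(-2) = -94/3; g(3) = 52; g(4) = 122/3.
So the minimum is g(-2) = -94/3.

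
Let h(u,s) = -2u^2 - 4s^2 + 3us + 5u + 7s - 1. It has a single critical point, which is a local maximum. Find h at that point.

280/23

∂h/∂u = -4u + 3s + 5 = 0 and ∂h/∂s = 3u - 8s + 7 = 0, so (u, s) = (61/23, 43/23).
The Hessian has h_{uu} = -4, h_{ss} = -8, h_{us} = 3, giving D = 23 > 0 with h_{uu} < 0, so the point is a local maximum.
h(61/23, 43/23) = 280/23.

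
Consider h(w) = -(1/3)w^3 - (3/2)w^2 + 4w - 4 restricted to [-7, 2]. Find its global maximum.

53/6

The derivative is -w^2 - 3w + 4, which vanishes at w = -4 and w = 1.
Evaluating at the critical points and endpoints: h(-7) = 53/6,  h(-4) = -68/3,  h(1) = -11/6,  h(2) = -14/3.
So the maximum is h(-7) = 53/6.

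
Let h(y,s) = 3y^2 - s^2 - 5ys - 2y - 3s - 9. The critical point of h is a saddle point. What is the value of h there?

∂h/∂y = 6y - 5s - 2 = 0 and ∂h/∂s = -5y - 2s - 3 = 0, so (y, s) = (-11/37, -28/37).
The Hessian has h_{yy} = 6, h_{ss} = -2, h_{ys} = -5, giving D = -37 < 0, so the point is a saddle point.
h(-11/37, -28/37) = -280/37.

-280/37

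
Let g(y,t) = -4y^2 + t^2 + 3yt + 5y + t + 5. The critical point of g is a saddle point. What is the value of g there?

131/25

∂g/∂y = -8y + 3t + 5 = 0 and ∂g/∂t = 3y + 2t + 1 = 0, so (y, t) = (7/25, -23/25).
The Hessian has g_{yy} = -8, g_{tt} = 2, g_{yt} = 3, giving D = -25 < 0, so the point is a saddle point.
g(7/25, -23/25) = 131/25.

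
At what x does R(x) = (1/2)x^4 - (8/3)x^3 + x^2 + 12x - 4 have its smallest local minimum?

-1

R'(x) = 2x^3 - 8x^2 + 2x + 12 = 0 at x = -1, 2, 3.
R''(x) = 6x^2 - 16x + 2. R''(-1) = 24 > 0 ⇒ local minimum; R''(2) = -6 < 0 ⇒ local maximum; R''(3) = 8 > 0 ⇒ local minimum.
So the smallest local minimum value is R(-1) = -71/6.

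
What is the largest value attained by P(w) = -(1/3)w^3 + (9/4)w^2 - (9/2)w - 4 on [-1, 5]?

The derivative is -w^2 + (9/2)w - 9/2, which vanishes at w = 3/2 and w = 3.
Compare values at every candidate in [-1, 5]: P(-1) = 37/12; P(3/2) = -109/16; P(3) = -25/4; P(5) = -143/12.
Hence the absolute maximum is 37/12 at w = -1.

37/12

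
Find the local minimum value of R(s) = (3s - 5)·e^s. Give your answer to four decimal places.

-5.8432

R'(s) = 3·e^s + (3s - 5)·1·e^s = (3s - 2)·e^s. Since e^s > 0, the only critical point is s = 2/3.
R''(2/3) has the same sign as 3 > 0, so this is a local minimum.
R(2/3) = (-3)·e^(2/3) ≈ -5.8432.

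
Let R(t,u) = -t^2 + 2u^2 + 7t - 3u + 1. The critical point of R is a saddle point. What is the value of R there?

97/8

∂R/∂t = -2t + 7 = 0 and ∂R/∂u = 4u - 3 = 0, so (t, u) = (7/2, 3/4).
The Hessian has R_{tt} = -2, R_{uu} = 4, R_{tu} = 0, giving D = -8 < 0, so the point is a saddle point.
R(7/2, 3/4) = 97/8.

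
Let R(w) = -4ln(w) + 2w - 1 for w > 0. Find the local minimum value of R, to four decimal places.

R'(w) = -4/w + 2 = 0 gives w = 2.
R''(w) = 4/w², which is positive for w > 0, so this is a local minimum.
R(2) = -4·ln(2) + 4 - 1 ≈ 0.2274.

0.2274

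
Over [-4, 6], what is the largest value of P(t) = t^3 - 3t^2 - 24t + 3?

31

The derivative is 3t^2 - 6t - 24, which vanishes at t = -2 and t = 4.
Evaluating at the critical points and endpoints: P(-4) = -13,  P(-2) = 31,  P(4) = -77,  P(6) = -33.
So the maximum is P(-2) = 31.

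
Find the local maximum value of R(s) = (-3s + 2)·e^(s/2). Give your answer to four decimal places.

3.0805

R'(s) = (-3)·e^(s/2) + (-3s + 2)·(1/2)·e^(s/2) = (-(3/2)s - 2)·e^(s/2). Since e^(s/2) > 0, the only critical point is s = -4/3.
R''(-4/3) has the same sign as -3/2 < 0, so this is a local maximum.
R(-4/3) = (6)·e^(-2/3) ≈ 3.0805.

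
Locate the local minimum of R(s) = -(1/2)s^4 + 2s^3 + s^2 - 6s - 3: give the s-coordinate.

R'(s) = -2s^3 + 6s^2 + 2s - 6. Setting R'(s) = 0 gives s ∈ {-1, 1, 3}.
Since R''(s) = -6s^2 + 12s + 2, we get R''(-1) = -16 < 0 ⇒ local maximum; R''(1) = 8 > 0 ⇒ local minimum; R''(3) = -16 < 0 ⇒ local maximum.
Thus R has its local minimum at s = 1, with value -13/2.

1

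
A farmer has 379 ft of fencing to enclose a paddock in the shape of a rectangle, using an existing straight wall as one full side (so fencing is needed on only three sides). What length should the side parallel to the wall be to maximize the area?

Let the sides perpendicular to the wall have length x and the parallel side y, so 2x + y = 379 and the area is A = xy = x(379 − 2x).
A'(x) = 379 − 4x = 0 gives x = 379/4, and A''(x) = −4 < 0 confirms a maximum.
Then y = 379 − 2·379/4 = 379/2 and A = 143641/8.

379/2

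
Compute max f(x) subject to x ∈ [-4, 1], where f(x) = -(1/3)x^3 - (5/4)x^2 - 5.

The derivative is -x^2 - (5/2)x, which vanishes at x = -5/2 and x = 0.
Evaluating at the critical points and endpoints: f(-4) = -11/3; f(-5/2) = -365/48; f(0) = -5; f(1) = -79/12.
Hence the absolute maximum is -11/3 at x = -4.

-11/3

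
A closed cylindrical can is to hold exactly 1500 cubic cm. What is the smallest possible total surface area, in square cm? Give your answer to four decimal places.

With radius r and height h, πr²h = 1500 so h = 1500/(πr²), and S(r) = 2πr² + 2πrh = 2πr² + 2·1500/r.
S'(r) = 4πr − 2·1500/r² = 0 ⇒ r³ = 1500/(2π), so r ≈ 6.2035 and h = 2r ≈ 12.4070.
S''(r) = 4π + 4·1500/r³ > 0, so this is the minimum; S ≈ 725.3964.

725.3964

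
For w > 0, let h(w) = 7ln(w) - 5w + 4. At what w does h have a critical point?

h'(w) = 7/w − 5 = 0 gives w = 7/5.
h''(w) = -7/w², which is negative for w > 0, so this is a local maximum.
h(7/5) = 7·ln(7/5) - 7 + 4 ≈ -0.6447.

7/5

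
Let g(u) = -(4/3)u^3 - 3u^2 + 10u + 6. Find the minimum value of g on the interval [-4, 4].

-262/3

The derivative is -4u^2 - 6u + 10, which vanishes at u = -5/2 and u = 1.
Candidates: g(-4) = 10/3; g(-5/2) = -203/12; g(1) = 35/3; g(4) = -262/3.
The minimum over the interval is -262/3, attained at u = 4.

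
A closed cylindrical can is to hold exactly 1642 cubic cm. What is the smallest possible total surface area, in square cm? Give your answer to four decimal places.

With radius r and height h, πr²h = 1642 so h = 1642/(πr²), and S(r) = 2πr² + 2πrh = 2πr² + 2·1642/r.
S'(r) = 4πr − 2·1642/r² = 0 ⇒ r³ = 1642/(2π), so r ≈ 6.3934 and h = 2r ≈ 12.7868.
S''(r) = 4π + 4·1642/r³ > 0, so this is the minimum; S ≈ 770.4834.

770.4834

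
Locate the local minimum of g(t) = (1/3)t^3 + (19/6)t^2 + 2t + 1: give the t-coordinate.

-1/3

Critical points: g'(t) = t^2 + (19/3)t + 2 vanishes at t = -6, -1/3.
Second-derivative test with g''(t) = 2t + 19/3: g''(-6) = -17/3 < 0 ⇒ local maximum; g''(-1/3) = 17/3 > 0 ⇒ local minimum.
Thus g has its local minimum at t = -1/3, with value 109/162.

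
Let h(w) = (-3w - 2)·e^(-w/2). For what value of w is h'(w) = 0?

4/3

By the product rule, h'(w) = ((3/2)w - 2)·e^(-w/2). Since e^(-w/2) > 0, the only critical point is w = 4/3.
h''(4/3) has the same sign as 3/2 > 0, so this is a local minimum.
h(4/3) = (-6)·e^(-2/3) ≈ -3.0805.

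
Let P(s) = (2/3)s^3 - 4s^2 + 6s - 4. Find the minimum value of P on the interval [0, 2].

-4

P'(s) = 2s^2 - 8s + 6, whose only zero in [0, 2] is s = 1.
Compare values at every candidate in [0, 2]: P(0) = -4, P(1) = -4/3, P(2) = -8/3.
So the minimum is P(0) = -4.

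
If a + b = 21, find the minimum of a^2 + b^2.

441/2

With a + b = 21, a^2 + b^2 = a^2 + (21 − a)^2.
The derivative 2a − 2(21 − a) = 4a − 42 vanishes at a = 21/2; second derivative 4 > 0, a minimum.
The minimum is 2·(21/2)^2 = 441/2.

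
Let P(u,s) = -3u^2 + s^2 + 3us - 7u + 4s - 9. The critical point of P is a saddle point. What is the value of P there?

-104/21

∂P/∂u = -6u + 3s - 7 = 0 and ∂P/∂s = 3u + 2s + 4 = 0, so (u, s) = (-26/21, -1/7).
The Hessian has P_{uu} = -6, P_{ss} = 2, P_{us} = 3, giving D = -21 < 0, so the point is a saddle point.
P(-26/21, -1/7) = -104/21.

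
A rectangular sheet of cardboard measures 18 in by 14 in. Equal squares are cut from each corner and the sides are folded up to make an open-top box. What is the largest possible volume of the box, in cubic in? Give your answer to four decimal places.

With cut size x, the volume is V(x) = x(18 − 2x)(14 − 2x) for 0 < x < 7.
V'(x) = 12x^2 − 128x + 252. Setting V'(x) = 0 gives x ≈ 2.6049 (the root in (0, 7)).
V''(x) = 24x − 128 is negative there, so this is the maximum; V ≈ 292.8648.

292.8648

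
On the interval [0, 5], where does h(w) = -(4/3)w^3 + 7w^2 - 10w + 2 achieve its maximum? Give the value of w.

Differentiating, h'(w) = -4w^2 + 14w - 10; which vanishes at w = 1 and w = 5/2.
Evaluating at the critical points and endpoints: h(0) = 2,  h(1) = -7/3,  h(5/2) = -1/12,  h(5) = -119/3.
The maximum over the interval is 2, attained at w = 0.

0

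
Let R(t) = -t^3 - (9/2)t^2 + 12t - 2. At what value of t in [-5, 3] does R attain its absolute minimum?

The derivative is -3t^2 - 9t + 12, which vanishes at t = -4 and t = 1.
Candidates: R(-5) = -99/2, R(-4) = -58, R(1) = 9/2, R(3) = -67/2.
Hence the absolute minimum is -58 at t = -4.

-4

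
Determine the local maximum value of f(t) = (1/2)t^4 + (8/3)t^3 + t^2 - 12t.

44/3

f'(t) = 2t^3 + 8t^2 + 2t - 12. Setting f'(t) = 0 gives t ∈ {-3, -2, 1}.
f''(t) = 6t^2 + 16t + 2. f''(-3) = 8 > 0 ⇒ local minimum; f''(-2) = -6 < 0 ⇒ local maximum; f''(1) = 24 > 0 ⇒ local minimum.
Thus f has its local maximum at t = -2, with value 44/3.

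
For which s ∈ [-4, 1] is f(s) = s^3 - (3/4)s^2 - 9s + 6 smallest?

-4

f'(s) = 3s^2 - (3/2)s - 9, whose only zero in [-4, 1] is s = -3/2.
Evaluating at the critical points and endpoints: f(-4) = -34,  f(-3/2) = 231/16,  f(1) = -11/4.
The minimum over the interval is -34, attained at s = -4.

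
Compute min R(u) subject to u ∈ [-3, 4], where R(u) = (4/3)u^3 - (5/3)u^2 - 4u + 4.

The derivative is 4u^2 - (10/3)u - 4, which vanishes at u = -2/3 and u = 3/2.
Compare values at every candidate in [-3, 4]: R(-3) = -35; R(-2/3) = 448/81; R(3/2) = -5/4; R(4) = 140/3.
The minimum over the interval is -35, attained at u = -3.

-35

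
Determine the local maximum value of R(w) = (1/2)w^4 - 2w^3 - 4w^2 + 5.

Critical points: R'(w) = 2w^3 - 6w^2 - 8w vanishes at w = -1, 0, 4.
R''(w) = 6w^2 - 12w - 8. R''(-1) = 10 > 0 ⇒ local minimum; R''(0) = -8 < 0 ⇒ local maximum; R''(4) = 40 > 0 ⇒ local minimum.
The local maximum is R(0) = 5.

5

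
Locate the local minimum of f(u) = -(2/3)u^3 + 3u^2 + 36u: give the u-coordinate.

f'(u) = -2u^2 + 6u + 36 = 0 at u = -3, 6.
Second-derivative test with f''(u) = -4u + 6: f''(-3) = 18 > 0 ⇒ local minimum; f''(6) = -18 < 0 ⇒ local maximum.
Thus f has its local minimum at u = -3, with value -63.

-3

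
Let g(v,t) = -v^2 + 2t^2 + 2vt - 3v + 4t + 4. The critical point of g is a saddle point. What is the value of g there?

∂g/∂v = -2v + 2t - 3 = 0 and ∂g/∂t = 2v + 4t + 4 = 0, so (v, t) = (-5/3, -1/6).
The Hessian has g_{vv} = -2, g_{tt} = 4, g_{vt} = 2, giving D = -12 < 0, so the point is a saddle point.
g(-5/3, -1/6) = 37/6.

37/6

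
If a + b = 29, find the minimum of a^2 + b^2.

With a + b = 29, a^2 + b^2 = a^2 + (29 − a)^2.
The derivative 2a − 2(29 − a) = 4a − 58 vanishes at a = 29/2; second derivative 4 > 0, a minimum.
The minimum is 2·(29/2)^2 = 841/2.

841/2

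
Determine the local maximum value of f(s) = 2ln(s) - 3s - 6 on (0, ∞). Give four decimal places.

-8.8109

f'(s) = 2/s − 3 = 0 gives s = 2/3.
f''(s) = -2/s², which is negative for s > 0, so this is a local maximum.
f(2/3) = 2·ln(2/3) - 2 - 6 ≈ -8.8109.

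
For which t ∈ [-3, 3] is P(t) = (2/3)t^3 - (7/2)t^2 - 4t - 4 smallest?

-3

Differentiating, P'(t) = 2t^2 - 7t - 4; whose only zero in [-3, 3] is t = -1/2.
Evaluating at the critical points and endpoints: P(-3) = -83/2,  P(-1/2) = -71/24,  P(3) = -59/2.
The minimum over the interval is -83/2, attained at t = -3.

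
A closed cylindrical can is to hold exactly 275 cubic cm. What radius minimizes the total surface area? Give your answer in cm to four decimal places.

3.5241

With radius r and height h, πr²h = 275 so h = 275/(πr²), and S(r) = 2πr² + 2πrh = 2πr² + 2·275/r.
S'(r) = 4πr − 2·275/r² = 0 ⇒ r³ = 275/(2π), so r ≈ 3.5241 and h = 2r ≈ 7.0482.
S''(r) = 4π + 4·275/r³ > 0, so this is the minimum; S ≈ 234.1009.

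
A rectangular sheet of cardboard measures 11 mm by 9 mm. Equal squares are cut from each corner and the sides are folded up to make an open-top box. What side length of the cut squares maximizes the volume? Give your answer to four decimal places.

1.6419

With cut size x, the volume is V(x) = x(11 − 2x)(9 − 2x) for 0 < x < 4.5.
V'(x) = 12x^2 − 80x + 99. Setting V'(x) = 0 gives x ≈ 1.6419 (the root in (0, 4.5)).
V''(x) = 24x − 80 is negative there, so this is the maximum; V ≈ 72.4198.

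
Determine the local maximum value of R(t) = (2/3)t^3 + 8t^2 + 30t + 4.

-88/3

Critical points: R'(t) = 2t^2 + 16t + 30 vanishes at t = -5, -3.
Second-derivative test with R''(t) = 4t + 16: R''(-5) = -4 < 0 ⇒ local maximum; R''(-3) = 4 > 0 ⇒ local minimum.
The local maximum is R(-5) = -88/3.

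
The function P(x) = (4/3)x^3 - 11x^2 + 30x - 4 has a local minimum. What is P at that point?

P'(x) = 4x^2 - 22x + 30. Setting P'(x) = 0 gives x ∈ {5/2, 3}.
P''(x) = 8x - 22. P''(5/2) = -2 < 0 ⇒ local maximum; P''(3) = 2 > 0 ⇒ local minimum.
So the local minimum value is P(3) = 23.

23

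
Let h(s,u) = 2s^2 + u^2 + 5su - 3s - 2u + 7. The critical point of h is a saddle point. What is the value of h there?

∂h/∂s = 4s + 5u - 3 = 0 and ∂h/∂u = 5s + 2u - 2 = 0, so (s, u) = (4/17, 7/17).
The Hessian has h_{ss} = 4, h_{uu} = 2, h_{su} = 5, giving D = -17 < 0, so the point is a saddle point.
h(4/17, 7/17) = 106/17.

106/17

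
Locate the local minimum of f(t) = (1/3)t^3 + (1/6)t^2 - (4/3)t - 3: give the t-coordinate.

1

f'(t) = t^2 + (1/3)t - 4/3 = 0 at t = -4/3, 1.
Since f''(t) = 2t + 1/3, we get f''(-4/3) = -7/3 < 0 ⇒ local maximum; f''(1) = 7/3 > 0 ⇒ local minimum.
Thus f has its local minimum at t = 1, with value -23/6.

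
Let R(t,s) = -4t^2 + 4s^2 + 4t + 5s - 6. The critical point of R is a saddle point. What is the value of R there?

∂R/∂t = -8t + 4 = 0 and ∂R/∂s = 8s + 5 = 0, so (t, s) = (1/2, -5/8).
The Hessian has R_{tt} = -8, R_{ss} = 8, R_{ts} = 0, giving D = -64 < 0, so the point is a saddle point.
R(1/2, -5/8) = -105/16.

-105/16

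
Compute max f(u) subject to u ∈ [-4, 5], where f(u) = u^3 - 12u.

f'(u) = 3u^2 - 12, which vanishes at u = -2 and u = 2.
Candidates: f(-4) = -16,  f(-2) = 16,  f(2) = -16,  f(5) = 65.
The maximum over the interval is 65, attained at u = 5.

65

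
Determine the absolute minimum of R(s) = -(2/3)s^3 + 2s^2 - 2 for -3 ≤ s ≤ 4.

-38/3

R'(s) = -2s^2 + 4s, which vanishes at s = 0 and s = 2.
Candidates: R(-3) = 34,  R(0) = -2,  R(2) = 2/3,  R(4) = -38/3.
The minimum over the interval is -38/3, attained at s = 4.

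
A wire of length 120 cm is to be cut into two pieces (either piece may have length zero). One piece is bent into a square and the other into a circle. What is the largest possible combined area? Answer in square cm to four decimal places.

Let x be the length used for the square. Square side x/4; circle radius (120−x)/(2π).
A(x) = (x/4)² + π·((120−x)/(2π))² = x²/16 + (120−x)²/(4π) for 0 ≤ x ≤ 120. A'(x) = x/8 − (120−x)/(2π) = 0 gives x = 4·120/(π+4) ≈ 67.2119.
A'' > 0, so the interior critical point is a minimum; the maximum is at an endpoint. A(0) = 1145.9156 and A(120) = 900.0000, so the largest area is 1145.9156.

1145.9156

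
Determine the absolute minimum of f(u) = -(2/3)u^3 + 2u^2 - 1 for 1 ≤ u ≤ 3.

The derivative is -2u^2 + 4u, whose only zero in [1, 3] is u = 2.
Candidates: f(1) = 1/3; f(2) = 5/3; f(3) = -1.
The minimum over the interval is -1, attained at u = 3.

-1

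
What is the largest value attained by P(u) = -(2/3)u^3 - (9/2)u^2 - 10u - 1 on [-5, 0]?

P'(u) = -2u^2 - 9u - 10, which vanishes at u = -5/2 and u = -2.
Candidates: P(-5) = 119/6, P(-5/2) = 151/24, P(-2) = 19/3, P(0) = -1.
So the maximum is P(-5) = 119/6.

119/6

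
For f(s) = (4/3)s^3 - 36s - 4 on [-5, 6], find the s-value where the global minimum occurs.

3

f'(s) = 4s^2 - 36, which vanishes at s = -3 and s = 3.
Candidates: f(-5) = 28/3, f(-3) = 68, f(3) = -76, f(6) = 68.
Hence the absolute minimum is -76 at s = 3.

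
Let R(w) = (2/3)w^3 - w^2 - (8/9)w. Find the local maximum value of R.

Critical points: R'(w) = 2w^2 - 2w - 8/9 vanishes at w = -1/3, 4/3.
R''(w) = 4w - 2. R''(-1/3) = -10/3 < 0 ⇒ local maximum; R''(4/3) = 10/3 > 0 ⇒ local minimum.
So the local maximum value is R(-1/3) = 13/81.

13/81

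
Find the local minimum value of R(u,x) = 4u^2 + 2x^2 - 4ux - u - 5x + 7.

-5/8

∂R/∂u = 8u - 4x - 1 = 0 and ∂R/∂x = -4u + 4x - 5 = 0, so (u, x) = (3/2, 11/4).
The Hessian has R_{uu} = 8, R_{xx} = 4, R_{ux} = -4, giving D = 16 > 0 with R_{uu} > 0, so the point is a local minimum.
R(3/2, 11/4) = -5/8.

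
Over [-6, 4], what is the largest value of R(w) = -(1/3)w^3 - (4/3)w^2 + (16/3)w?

Differentiating, R'(w) = -w^2 - (8/3)w + 16/3; which vanishes at w = -4 and w = 4/3.
Evaluating at the critical points and endpoints: R(-6) = -8, R(-4) = -64/3, R(4/3) = 320/81, R(4) = -64/3.
The maximum over the interval is 320/81, attained at w = 4/3.

320/81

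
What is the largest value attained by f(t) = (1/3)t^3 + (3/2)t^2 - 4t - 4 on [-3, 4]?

76/3

Differentiating, f'(t) = t^2 + 3t - 4; whose only zero in [-3, 4] is t = 1.
Compare values at every candidate in [-3, 4]: f(-3) = 25/2,  f(1) = -37/6,  f(4) = 76/3.
So the maximum is f(4) = 76/3.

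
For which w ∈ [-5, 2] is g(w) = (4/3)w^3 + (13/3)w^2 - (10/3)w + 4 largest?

2

g'(w) = 4w^2 + (26/3)w - 10/3, which vanishes at w = -5/2 and w = 1/3.
Candidates: g(-5) = -113/3,  g(-5/2) = 223/12,  g(1/3) = 277/81,  g(2) = 76/3.
The maximum over the interval is 76/3, attained at w = 2.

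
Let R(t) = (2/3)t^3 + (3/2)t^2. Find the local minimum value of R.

0

R'(t) = 2t^2 + 3t. Setting R'(t) = 0 gives t ∈ {-3/2, 0}.
R''(t) = 4t + 3. R''(-3/2) = -3 < 0 ⇒ local maximum; R''(0) = 3 > 0 ⇒ local minimum.
The local minimum is R(0) = 0.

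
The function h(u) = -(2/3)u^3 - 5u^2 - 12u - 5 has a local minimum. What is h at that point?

4

h'(u) = -2u^2 - 10u - 12 = 0 at u = -3, -2.
Since h''(u) = -4u - 10, we get h''(-3) = 2 > 0 ⇒ local minimum; h''(-2) = -2 < 0 ⇒ local maximum.
So the local minimum value is h(-3) = 4.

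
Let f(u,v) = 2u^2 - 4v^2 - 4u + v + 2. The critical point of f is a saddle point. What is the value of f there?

1/16

∂f/∂u = 4u - 4 = 0 and ∂f/∂v = -8v + 1 = 0, so (u, v) = (1, 1/8).
The Hessian has f_{uu} = 4, f_{vv} = -8, f_{uv} = 0, giving D = -32 < 0, so the point is a saddle point.
f(1, 1/8) = 1/16.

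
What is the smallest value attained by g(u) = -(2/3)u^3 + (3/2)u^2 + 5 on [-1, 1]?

Differentiating, g'(u) = -2u^2 + 3u; whose only zero in [-1, 1] is u = 0.
Compare values at every candidate in [-1, 1]: g(-1) = 43/6,  g(0) = 5,  g(1) = 35/6.
So the minimum is g(0) = 5.

5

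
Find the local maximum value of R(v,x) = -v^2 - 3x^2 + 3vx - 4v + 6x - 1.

3

∂R/∂v = -2v + 3x - 4 = 0 and ∂R/∂x = 3v - 6x + 6 = 0, so (v, x) = (-2, 0).
The Hessian has R_{vv} = -2, R_{xx} = -6, R_{vx} = 3, giving D = 3 > 0 with R_{vv} < 0, so the point is a local maximum.
R(-2, 0) = 3.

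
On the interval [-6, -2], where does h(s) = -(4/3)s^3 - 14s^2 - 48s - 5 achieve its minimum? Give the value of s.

-2

Differentiating, h'(s) = -4s^2 - 28s - 48; which vanishes at s = -4 and s = -3.
Candidates: h(-6) = 67, h(-4) = 145/3, h(-3) = 49, h(-2) = 137/3.
The minimum over the interval is 137/3, attained at s = -2.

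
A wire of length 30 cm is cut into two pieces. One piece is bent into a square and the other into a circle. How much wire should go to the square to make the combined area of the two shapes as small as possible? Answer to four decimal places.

Let x be the length used for the square. Square side x/4; circle radius (30−x)/(2π).
A(x) = (x/4)² + π·((30−x)/(2π))² = x²/16 + (30−x)²/(4π) for 0 ≤ x ≤ 30. A'(x) = x/8 − (30−x)/(2π) = 0 gives x = 4·30/(π+4) ≈ 16.8030.
A'' = 1/8 + 1/(2π) > 0, so this gives the minimum combined area; x ≈ 16.8030 cm to the square.

16.8030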